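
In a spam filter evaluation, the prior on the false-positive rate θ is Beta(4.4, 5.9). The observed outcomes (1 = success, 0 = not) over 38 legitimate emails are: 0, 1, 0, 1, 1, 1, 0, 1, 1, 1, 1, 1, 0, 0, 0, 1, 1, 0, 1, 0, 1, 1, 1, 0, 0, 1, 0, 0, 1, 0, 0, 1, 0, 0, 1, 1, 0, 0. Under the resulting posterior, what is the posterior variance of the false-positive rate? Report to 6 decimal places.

0.005070

The Beta prior is conjugate to a Binomial/Bernoulli likelihood; the update adds successes to α and failures to β.
Posterior: Beta(α+k, β+n−k) = Beta(4.4+20, 5.9+18) = Beta(24.4, 23.9).
Var = αβ/((α+β)²(α+β+1)) = 24.4·23.9/(48.3²·49.3) = 0.005070.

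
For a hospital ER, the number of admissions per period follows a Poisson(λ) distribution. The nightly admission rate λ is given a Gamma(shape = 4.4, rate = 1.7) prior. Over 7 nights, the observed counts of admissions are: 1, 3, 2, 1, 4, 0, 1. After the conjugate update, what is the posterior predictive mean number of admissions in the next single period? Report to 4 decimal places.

1.8851

With a Gamma(shape α, rate β) prior, the Poisson likelihood is conjugate: the posterior is Gamma(α + ΣXᵢ, β + n).
Sum of counts S = 12 over n = 7 nights.
Posterior: Gamma(α+S, β+n) = Gamma(4.4+12, 1.7+7) = Gamma(16.4, 8.7).
The predictive distribution for one future period is NegBinom with mean α/β = 1.8851.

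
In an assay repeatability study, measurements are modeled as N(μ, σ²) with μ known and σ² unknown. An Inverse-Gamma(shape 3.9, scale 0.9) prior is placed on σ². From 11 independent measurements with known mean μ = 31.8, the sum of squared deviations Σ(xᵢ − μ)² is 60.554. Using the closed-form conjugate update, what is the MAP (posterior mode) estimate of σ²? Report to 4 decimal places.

2.9978

With known mean μ and an Inverse-Gamma(α, β) prior on σ², the Normal likelihood is conjugate: posterior is Inv-Gamma(α + n/2, β + Σ(xᵢ−μ)²/2).
Posterior: Inv-Gamma(3.9 + 11/2, 0.9 + 60.554/2) = Inv-Gamma(9.40, 31.1770).
Mode = β/(α+1) = 31.1770/10.40 = 2.9978.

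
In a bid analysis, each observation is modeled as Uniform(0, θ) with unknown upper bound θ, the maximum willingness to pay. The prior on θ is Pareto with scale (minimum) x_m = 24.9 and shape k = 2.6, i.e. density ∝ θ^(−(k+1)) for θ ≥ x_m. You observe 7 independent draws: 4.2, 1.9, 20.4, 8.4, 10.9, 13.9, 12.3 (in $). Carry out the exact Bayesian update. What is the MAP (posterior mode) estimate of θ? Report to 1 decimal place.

24.9

A Pareto(scale x_m, shape k) prior on the upper bound θ of Uniform(0, θ) is conjugate: posterior is Pareto(max(x_m, max xᵢ), k + n).
Sample maximum = 20.4; prior scale x_m = 24.9 → posterior scale = max = 24.9.
Posterior shape = 2.6 + 7 = 9.6.
The Pareto density is decreasing on [x_m, ∞), so the mode is x_m = 24.9.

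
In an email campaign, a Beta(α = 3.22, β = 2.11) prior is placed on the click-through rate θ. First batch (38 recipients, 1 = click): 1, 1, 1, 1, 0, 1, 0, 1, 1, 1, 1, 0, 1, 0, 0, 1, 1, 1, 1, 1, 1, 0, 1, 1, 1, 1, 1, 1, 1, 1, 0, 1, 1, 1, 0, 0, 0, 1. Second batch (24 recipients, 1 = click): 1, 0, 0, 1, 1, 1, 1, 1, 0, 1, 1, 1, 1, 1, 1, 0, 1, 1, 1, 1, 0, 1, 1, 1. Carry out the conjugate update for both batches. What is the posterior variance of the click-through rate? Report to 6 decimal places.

0.002774

The Beta prior is conjugate to a Binomial/Bernoulli likelihood; the update adds successes to α and failures to β.
After batch 1: Beta(3.22+28, 2.11+10) = Beta(31.22, 12.11).
After batch 2: Beta(31.22+19, 12.11+5) = Beta(50.22, 17.11).
Var = αβ/((α+β)²(α+β+1)) = 50.22·17.11/(67.33²·68.33) = 0.002774.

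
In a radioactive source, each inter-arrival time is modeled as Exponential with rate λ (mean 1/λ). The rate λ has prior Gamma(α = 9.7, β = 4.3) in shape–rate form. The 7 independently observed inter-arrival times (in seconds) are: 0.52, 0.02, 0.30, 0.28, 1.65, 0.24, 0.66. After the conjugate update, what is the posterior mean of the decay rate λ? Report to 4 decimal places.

With a Gamma(shape α, rate β) prior on the exponential rate λ, the posterior after n observations with total T = Σxᵢ is Gamma(α+n, β+T).
Sum of observations T = 3.67 seconds; n = 7.
Posterior: Gamma(9.7+7, 4.3+3.67) = Gamma(16.7, 7.97).
Posterior mean of λ = α/β = 16.7/7.97 = 2.0954.

2.0954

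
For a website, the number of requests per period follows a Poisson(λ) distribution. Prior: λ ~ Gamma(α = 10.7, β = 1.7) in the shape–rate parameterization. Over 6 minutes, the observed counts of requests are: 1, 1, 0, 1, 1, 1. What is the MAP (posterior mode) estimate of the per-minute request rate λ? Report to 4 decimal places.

1.9091

With a Gamma(shape α, rate β) prior, the Poisson likelihood is conjugate: the posterior is Gamma(α + ΣXᵢ, β + n).
Sum of counts S = 5 over n = 6 minutes.
Posterior: Gamma(α+S, β+n) = Gamma(10.7+5, 1.7+6) = Gamma(15.7, 7.7).
Mode of Gamma(α,β) for α≥1 is (α−1)/β = 14.7/7.7 = 1.9091.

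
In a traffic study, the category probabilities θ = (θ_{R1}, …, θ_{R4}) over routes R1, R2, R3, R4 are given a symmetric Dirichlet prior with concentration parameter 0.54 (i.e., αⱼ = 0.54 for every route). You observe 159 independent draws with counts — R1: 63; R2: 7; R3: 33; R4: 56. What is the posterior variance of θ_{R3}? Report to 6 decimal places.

0.001016

The Dirichlet prior is conjugate to the Multinomial likelihood: each posterior αⱼ = prior αⱼ + observed count nⱼ.
Posterior concentration: (63.54, 7.54, 33.54, 56.54), total = 161.16.
Var[θ_j] = α_j(Σα−α_j)/((Σα)²(Σα+1)) = 33.54·127.62/(161.16²·162.16) = 0.001016.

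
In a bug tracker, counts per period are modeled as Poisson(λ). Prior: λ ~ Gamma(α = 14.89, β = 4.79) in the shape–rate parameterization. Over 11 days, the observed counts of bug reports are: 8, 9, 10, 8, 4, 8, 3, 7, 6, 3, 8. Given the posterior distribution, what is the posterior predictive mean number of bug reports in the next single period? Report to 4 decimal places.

With a Gamma(shape α, rate β) prior, the Poisson likelihood is conjugate: the posterior is Gamma(α + ΣXᵢ, β + n).
Sum of counts S = 74 over n = 11 days.
Posterior: Gamma(α+S, β+n) = Gamma(14.89+74, 4.79+11) = Gamma(88.89, 15.79).
The predictive distribution for one future period is NegBinom with mean α/β = 5.6295.

5.6295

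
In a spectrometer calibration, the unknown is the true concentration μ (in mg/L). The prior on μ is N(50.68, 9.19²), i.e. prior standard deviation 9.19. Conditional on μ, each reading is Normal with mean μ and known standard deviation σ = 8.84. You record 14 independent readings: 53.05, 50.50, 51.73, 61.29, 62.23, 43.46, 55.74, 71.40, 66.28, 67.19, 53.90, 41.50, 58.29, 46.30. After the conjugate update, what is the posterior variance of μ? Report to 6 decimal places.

5.235788

For Normal data with known variance σ², a Normal(μ₀, σ₀²) prior on μ is conjugate. Posterior precision = 1/σ₀² + n/σ²; posterior mean is the precision-weighted average of μ₀ and x̄.
σ₀² = 9.19² = 84.4561, σ² = 8.84² = 78.1456; σ² + n·σ₀² = 78.1456 + 14·84.4561 = 1260.531.
Posterior precision = 1/σ₀² + n/σ² = 1/84.4561 + 14/78.1456 = (σ² + n·σ₀²)/(σ₀²σ²) = 1260.531/(84.4561·78.1456); posterior variance σₙ² = σ₀²σ²/(σ² + n·σ₀²) = 84.4561·78.1456/1260.531 = 5.235788.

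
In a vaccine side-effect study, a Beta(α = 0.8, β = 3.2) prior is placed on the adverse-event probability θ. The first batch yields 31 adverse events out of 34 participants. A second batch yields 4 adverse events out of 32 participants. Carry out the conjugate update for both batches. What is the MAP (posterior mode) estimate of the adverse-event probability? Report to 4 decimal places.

0.5118

The Beta prior is conjugate to a Binomial/Bernoulli likelihood; the update adds successes to α and failures to β.
After batch 1: Beta(0.8+31, 3.2+3) = Beta(31.8, 6.2).
After batch 2: Beta(31.8+4, 6.2+28) = Beta(35.8, 34.2).
Mode of Beta(a,b) for a,b>1 is (a−1)/(a+b−2) = 34.8/68.0 = 0.5118.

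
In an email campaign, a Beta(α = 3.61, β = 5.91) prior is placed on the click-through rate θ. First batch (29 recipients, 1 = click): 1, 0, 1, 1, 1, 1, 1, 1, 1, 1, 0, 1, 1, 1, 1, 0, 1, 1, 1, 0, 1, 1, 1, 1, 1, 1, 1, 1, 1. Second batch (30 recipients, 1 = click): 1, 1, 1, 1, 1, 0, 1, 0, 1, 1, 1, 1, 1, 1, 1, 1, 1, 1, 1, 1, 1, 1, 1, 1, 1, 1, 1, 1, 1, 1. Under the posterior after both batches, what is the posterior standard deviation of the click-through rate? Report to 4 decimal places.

0.0454

The Beta prior is conjugate to a Binomial/Bernoulli likelihood; the update adds successes to α and failures to β.
After batch 1: Beta(3.61+25, 5.91+4) = Beta(28.61, 9.91).
After batch 2: Beta(28.61+28, 9.91+2) = Beta(56.61, 11.91).
Var = αβ/((α+β)²(α+β+1)) = 56.61·11.91/(68.52²·69.52) = 0.00206567; SD = √0.00206567 = 0.0454.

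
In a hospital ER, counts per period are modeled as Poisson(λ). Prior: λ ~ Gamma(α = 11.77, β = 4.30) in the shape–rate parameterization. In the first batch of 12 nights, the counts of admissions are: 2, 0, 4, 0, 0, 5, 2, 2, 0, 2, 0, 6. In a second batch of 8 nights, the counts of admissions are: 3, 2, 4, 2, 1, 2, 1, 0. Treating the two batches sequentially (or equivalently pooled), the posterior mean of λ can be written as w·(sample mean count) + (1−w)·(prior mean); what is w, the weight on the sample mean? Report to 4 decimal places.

0.8230

With a Gamma(shape α, rate β) prior, the Poisson likelihood is conjugate: the posterior is Gamma(α + ΣXᵢ, β + n).
Total number of nights: n = 12 + 8 = 20.
Posterior mean = (α₀+S)/(β₀+n) = [n/(β₀+n)]·(S/n) + [β₀/(β₀+n)]·(α₀/β₀), so only n and β₀ enter the weight.
Weight on data w = n/(β₀+n) = 20/(4.30+20) = 20/24.30 = 0.8230.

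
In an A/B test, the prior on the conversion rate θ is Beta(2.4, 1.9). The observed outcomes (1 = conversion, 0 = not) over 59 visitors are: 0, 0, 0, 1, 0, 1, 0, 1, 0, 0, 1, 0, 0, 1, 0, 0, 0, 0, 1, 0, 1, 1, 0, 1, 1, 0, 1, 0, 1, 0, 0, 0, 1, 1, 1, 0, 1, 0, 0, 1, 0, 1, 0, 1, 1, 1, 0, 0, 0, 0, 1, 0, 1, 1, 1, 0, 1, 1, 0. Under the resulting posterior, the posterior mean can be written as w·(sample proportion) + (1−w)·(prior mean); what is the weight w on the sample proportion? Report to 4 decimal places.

0.9321

The Beta prior is conjugate to a Binomial/Bernoulli likelihood; the update adds successes to α and failures to β.
Posterior mean = (α₀+k)/(α₀+β₀+n) = [n/(α₀+β₀+n)]·(k/n) + [(α₀+β₀)/(α₀+β₀+n)]·α₀/(α₀+β₀), so only n and the prior enter the weight.
The weight on the data is w = n/(α₀+β₀+n) = 59/(2.4+1.9+59) = 59/63.3 = 0.9321.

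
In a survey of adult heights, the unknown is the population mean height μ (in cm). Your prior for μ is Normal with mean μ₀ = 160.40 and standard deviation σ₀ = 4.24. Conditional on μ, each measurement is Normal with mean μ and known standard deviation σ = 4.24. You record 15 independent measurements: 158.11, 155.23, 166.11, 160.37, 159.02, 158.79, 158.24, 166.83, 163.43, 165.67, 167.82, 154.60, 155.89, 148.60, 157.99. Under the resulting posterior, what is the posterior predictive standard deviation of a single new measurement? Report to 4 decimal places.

For Normal data with known variance σ², a Normal(μ₀, σ₀²) prior on μ is conjugate. Posterior precision = 1/σ₀² + n/σ²; posterior mean is the precision-weighted average of μ₀ and x̄.
σ₀² = 4.24² = 17.9776, σ² = 4.24² = 17.9776; σ² + n·σ₀² = 17.9776 + 15·17.9776 = 287.6416.
Posterior precision = 1/σ₀² + n/σ² = 1/17.9776 + 15/17.9776 = (σ² + n·σ₀²)/(σ₀²σ²) = 287.6416/(17.9776·17.9776); posterior variance σₙ² = σ₀²σ²/(σ² + n·σ₀²) = 17.9776·17.9776/287.6416 = 1.123600.
Predictive variance for one new observation = σₙ² + σ² = 17.9776·17.9776/287.6416 + 17.9776 = σ²·(σ₀² + 287.6416)/287.6416 = 17.9776·305.6192/287.6416 = 19.101200; SD = √(17.9776·305.6192/287.6416) = 4.3705.

4.3705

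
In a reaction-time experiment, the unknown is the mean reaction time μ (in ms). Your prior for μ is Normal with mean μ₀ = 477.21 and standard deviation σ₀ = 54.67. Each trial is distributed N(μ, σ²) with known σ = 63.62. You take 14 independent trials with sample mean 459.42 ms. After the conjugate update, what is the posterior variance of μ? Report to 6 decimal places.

263.608600

For Normal data with known variance σ², a Normal(μ₀, σ₀²) prior on μ is conjugate. Posterior precision = 1/σ₀² + n/σ²; posterior mean is the precision-weighted average of μ₀ and x̄.
σ₀² = 54.67² = 2988.8089, σ² = 63.62² = 4047.5044; σ² + n·σ₀² = 4047.5044 + 14·2988.8089 = 45890.829.
Posterior precision = 1/σ₀² + n/σ² = 1/2988.8089 + 14/4047.5044 = (σ² + n·σ₀²)/(σ₀²σ²) = 45890.829/(2988.8089·4047.5044); posterior variance σₙ² = σ₀²σ²/(σ² + n·σ₀²) = 2988.8089·4047.5044/45890.829 = 263.608600.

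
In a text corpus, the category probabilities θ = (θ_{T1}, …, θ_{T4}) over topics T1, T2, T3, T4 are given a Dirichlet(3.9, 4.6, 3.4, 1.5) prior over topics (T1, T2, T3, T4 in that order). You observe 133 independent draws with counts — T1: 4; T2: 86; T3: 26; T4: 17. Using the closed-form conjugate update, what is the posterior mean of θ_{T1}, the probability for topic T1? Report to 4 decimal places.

0.0540

The Dirichlet prior is conjugate to the Multinomial likelihood: each posterior αⱼ = prior αⱼ + observed count nⱼ.
Posterior concentration: (7.9, 90.6, 29.4, 18.5), total = 146.4.
E[θ_{T1}|data] = α_{T1}/Σα = 7.9/146.4 = 0.0540.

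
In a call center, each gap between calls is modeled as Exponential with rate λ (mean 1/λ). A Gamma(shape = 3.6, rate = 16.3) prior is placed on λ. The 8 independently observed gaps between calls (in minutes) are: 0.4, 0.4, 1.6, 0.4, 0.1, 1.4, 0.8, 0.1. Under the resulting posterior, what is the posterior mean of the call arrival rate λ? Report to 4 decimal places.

With a Gamma(shape α, rate β) prior on the exponential rate λ, the posterior after n observations with total T = Σxᵢ is Gamma(α+n, β+T).
Sum of observations T = 5.2 minutes; n = 8.
Posterior: Gamma(3.6+8, 16.3+5.2) = Gamma(11.6, 21.5).
Posterior mean of λ = α/β = 11.6/21.5 = 0.5395.

0.5395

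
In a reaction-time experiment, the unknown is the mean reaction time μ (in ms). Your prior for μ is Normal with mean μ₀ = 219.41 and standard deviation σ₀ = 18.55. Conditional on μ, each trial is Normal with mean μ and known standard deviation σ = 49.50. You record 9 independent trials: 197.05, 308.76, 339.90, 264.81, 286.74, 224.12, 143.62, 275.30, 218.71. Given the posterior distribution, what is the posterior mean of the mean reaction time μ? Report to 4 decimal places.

237.0470

For Normal data with known variance σ², a Normal(μ₀, σ₀²) prior on μ is conjugate. Posterior precision = 1/σ₀² + n/σ²; posterior mean is the precision-weighted average of μ₀ and x̄.
Σxᵢ = 197.05 + 308.76 + 339.90 + 264.81 + 286.74 + 224.12 + 143.62 + 275.30 + 218.71 = 2259.01, so n·x̄ = 2259.01.
σ₀² = 18.55² = 344.1025, σ² = 49.50² = 2450.25; σ² + n·σ₀² = 2450.25 + 9·344.1025 = 5547.1725.
Posterior mean = (μ₀/σ₀² + n·x̄/σ²)/(1/σ₀² + n/σ²) = (σ²·μ₀ + σ₀²·n·x̄)/(σ² + n·σ₀²) = (2450.25·219.41 + 344.1025·2259.01)/5547.1725 = 1314940.341025/5547.1725 = 237.0470.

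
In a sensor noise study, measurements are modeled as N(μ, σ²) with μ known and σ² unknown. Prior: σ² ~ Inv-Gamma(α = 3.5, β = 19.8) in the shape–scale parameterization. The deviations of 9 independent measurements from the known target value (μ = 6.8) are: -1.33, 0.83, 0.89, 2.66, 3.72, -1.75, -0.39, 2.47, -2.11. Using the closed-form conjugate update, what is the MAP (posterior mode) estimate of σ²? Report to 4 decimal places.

4.3073

With known mean μ and an Inverse-Gamma(α, β) prior on σ², the Normal likelihood is conjugate: posterior is Inv-Gamma(α + n/2, β + Σ(xᵢ−μ)²/2).
Σ(xᵢ−μ)² = (-1.33)² + (0.83)² + (0.89)² + (2.66)² + (3.72)² + (-1.75)² + (-0.39)² + (2.47)² + (-2.11)² = 37.9315.
Posterior: Inv-Gamma(3.5 + 9/2, 19.8 + 37.9315/2) = Inv-Gamma(8.00, 38.76575).
Mode = β/(α+1) = 38.76575/9.00 = 4.3073.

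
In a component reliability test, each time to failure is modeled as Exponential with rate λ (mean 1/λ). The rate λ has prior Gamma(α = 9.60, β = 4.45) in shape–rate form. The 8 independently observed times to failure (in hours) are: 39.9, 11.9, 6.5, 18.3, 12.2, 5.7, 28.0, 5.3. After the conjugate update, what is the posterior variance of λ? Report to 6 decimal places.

With a Gamma(shape α, rate β) prior on the exponential rate λ, the posterior after n observations with total T = Σxᵢ is Gamma(α+n, β+T).
Sum of observations T = 127.8 hours; n = 8.
Posterior: Gamma(9.60+8, 4.45+127.8) = Gamma(17.60, 132.25).
Var = α/β² = 0.001006.

0.001006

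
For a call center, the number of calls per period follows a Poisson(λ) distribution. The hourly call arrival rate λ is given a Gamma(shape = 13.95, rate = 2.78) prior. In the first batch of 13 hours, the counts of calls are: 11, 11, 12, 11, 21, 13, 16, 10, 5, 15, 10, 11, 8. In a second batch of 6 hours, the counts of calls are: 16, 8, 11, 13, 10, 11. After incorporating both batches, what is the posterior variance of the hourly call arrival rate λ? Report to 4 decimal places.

With a Gamma(shape α, rate β) prior, the Poisson likelihood is conjugate: the posterior is Gamma(α + ΣXᵢ, β + n).
Batch 1: sum of counts S = 154 over n = 13 hours.
After batch 1: Gamma(α+S, β+n) = Gamma(13.95+154, 2.78+13) = Gamma(167.95, 15.78).
Batch 2: sum of counts S = 69 over n = 6 hours.
After batch 2: Gamma(α+S, β+n) = Gamma(167.95+69, 15.78+6) = Gamma(236.95, 21.78).
Var = α/β² = 236.95/21.78² = 0.4995.

0.4995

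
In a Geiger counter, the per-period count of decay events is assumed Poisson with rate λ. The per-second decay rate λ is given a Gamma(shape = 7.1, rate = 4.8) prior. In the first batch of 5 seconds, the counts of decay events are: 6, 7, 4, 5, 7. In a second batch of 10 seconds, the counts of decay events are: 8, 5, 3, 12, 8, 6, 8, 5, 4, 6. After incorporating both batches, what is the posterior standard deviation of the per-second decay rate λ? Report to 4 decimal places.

0.5078

With a Gamma(shape α, rate β) prior, the Poisson likelihood is conjugate: the posterior is Gamma(α + ΣXᵢ, β + n).
Batch 1: sum of counts S = 29 over n = 5 seconds.
After batch 1: Gamma(α+S, β+n) = Gamma(7.1+29, 4.8+5) = Gamma(36.1, 9.8).
Batch 2: sum of counts S = 65 over n = 10 seconds.
After batch 2: Gamma(α+S, β+n) = Gamma(36.1+65, 9.8+10) = Gamma(101.1, 19.8).
SD = √α/β = √101.1/19.8 = 0.5078.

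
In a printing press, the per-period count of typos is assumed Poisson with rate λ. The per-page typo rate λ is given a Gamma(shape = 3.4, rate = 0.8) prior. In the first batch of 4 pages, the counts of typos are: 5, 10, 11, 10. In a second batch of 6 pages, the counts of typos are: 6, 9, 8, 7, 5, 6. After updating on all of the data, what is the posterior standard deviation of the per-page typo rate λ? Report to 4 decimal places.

0.8302

With a Gamma(shape α, rate β) prior, the Poisson likelihood is conjugate: the posterior is Gamma(α + ΣXᵢ, β + n).
Batch 1: sum of counts S = 36 over n = 4 pages.
After batch 1: Gamma(α+S, β+n) = Gamma(3.4+36, 0.8+4) = Gamma(39.4, 4.8).
Batch 2: sum of counts S = 41 over n = 6 pages.
After batch 2: Gamma(α+S, β+n) = Gamma(39.4+41, 4.8+6) = Gamma(80.4, 10.8).
SD = √α/β = √80.4/10.8 = 0.8302.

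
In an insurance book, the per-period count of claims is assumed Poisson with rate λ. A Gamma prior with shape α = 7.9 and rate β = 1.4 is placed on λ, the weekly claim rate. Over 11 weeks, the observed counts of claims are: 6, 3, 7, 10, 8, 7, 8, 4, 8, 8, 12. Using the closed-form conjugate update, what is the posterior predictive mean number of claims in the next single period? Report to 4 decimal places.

With a Gamma(shape α, rate β) prior, the Poisson likelihood is conjugate: the posterior is Gamma(α + ΣXᵢ, β + n).
Sum of counts S = 81 over n = 11 weeks.
Posterior: Gamma(α+S, β+n) = Gamma(7.9+81, 1.4+11) = Gamma(88.9, 12.4).
The predictive distribution for one future period is NegBinom with mean α/β = 7.1694.

7.1694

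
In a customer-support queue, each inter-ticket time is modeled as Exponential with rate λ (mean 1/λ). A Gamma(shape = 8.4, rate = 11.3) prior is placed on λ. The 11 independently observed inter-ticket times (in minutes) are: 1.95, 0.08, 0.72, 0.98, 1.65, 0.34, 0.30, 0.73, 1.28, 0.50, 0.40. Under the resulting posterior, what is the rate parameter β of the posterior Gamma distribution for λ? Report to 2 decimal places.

20.23

With a Gamma(shape α, rate β) prior on the exponential rate λ, the posterior after n observations with total T = Σxᵢ is Gamma(α+n, β+T).
Sum of observations T = 8.93 minutes; n = 11.
Posterior: Gamma(8.4+11, 11.3+8.93) = Gamma(19.4, 20.23).
Posterior β = 20.23.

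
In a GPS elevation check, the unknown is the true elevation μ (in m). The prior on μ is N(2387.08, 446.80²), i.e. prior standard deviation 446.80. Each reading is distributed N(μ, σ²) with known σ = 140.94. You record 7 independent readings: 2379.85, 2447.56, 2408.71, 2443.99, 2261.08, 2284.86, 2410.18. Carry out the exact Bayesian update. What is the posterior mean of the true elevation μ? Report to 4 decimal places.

2376.7511

For Normal data with known variance σ², a Normal(μ₀, σ₀²) prior on μ is conjugate. Posterior precision = 1/σ₀² + n/σ²; posterior mean is the precision-weighted average of μ₀ and x̄.
Σxᵢ = 2379.85 + 2447.56 + 2408.71 + 2443.99 + 2261.08 + 2284.86 + 2410.18 = 16636.23, so n·x̄ = 16636.23.
σ₀² = 446.80² = 199630.24, σ² = 140.94² = 19864.0836; σ² + n·σ₀² = 19864.0836 + 7·199630.24 = 1417275.7636.
Posterior mean = (μ₀/σ₀² + n·x̄/σ²)/(1/σ₀² + n/σ²) = (σ²·μ₀ + σ₀²·n·x̄)/(σ² + n·σ₀²) = (19864.0836·2387.08 + 199630.24·16636.23)/1417275.7636 = 3368511744.275088/1417275.7636 = 2376.7511.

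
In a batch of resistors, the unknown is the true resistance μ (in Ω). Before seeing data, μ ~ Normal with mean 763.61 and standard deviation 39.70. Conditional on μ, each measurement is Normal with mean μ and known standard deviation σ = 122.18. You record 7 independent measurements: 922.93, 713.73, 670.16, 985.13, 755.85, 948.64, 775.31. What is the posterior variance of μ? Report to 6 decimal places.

906.289240

For Normal data with known variance σ², a Normal(μ₀, σ₀²) prior on μ is conjugate. Posterior precision = 1/σ₀² + n/σ²; posterior mean is the precision-weighted average of μ₀ and x̄.
σ₀² = 39.70² = 1576.09, σ² = 122.18² = 14927.9524; σ² + n·σ₀² = 14927.9524 + 7·1576.09 = 25960.5824.
Posterior precision = 1/σ₀² + n/σ² = 1/1576.09 + 7/14927.9524 = (σ² + n·σ₀²)/(σ₀²σ²) = 25960.5824/(1576.09·14927.9524); posterior variance σₙ² = σ₀²σ²/(σ² + n·σ₀²) = 1576.09·14927.9524/25960.5824 = 906.289240.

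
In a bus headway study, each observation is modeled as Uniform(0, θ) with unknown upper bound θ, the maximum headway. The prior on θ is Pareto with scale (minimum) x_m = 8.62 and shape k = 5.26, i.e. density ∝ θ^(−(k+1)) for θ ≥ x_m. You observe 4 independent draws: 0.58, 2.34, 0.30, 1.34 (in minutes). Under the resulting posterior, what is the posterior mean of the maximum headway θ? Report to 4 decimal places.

9.6636

A Pareto(scale x_m, shape k) prior on the upper bound θ of Uniform(0, θ) is conjugate: posterior is Pareto(max(x_m, max xᵢ), k + n).
Sample maximum = 2.34; prior scale x_m = 8.62 → posterior scale = max = 8.62.
Posterior shape = 5.26 + 4 = 9.26.
E[θ|data] = k·x_m/(k−1) = 9.26·8.62/8.26 = 9.6636.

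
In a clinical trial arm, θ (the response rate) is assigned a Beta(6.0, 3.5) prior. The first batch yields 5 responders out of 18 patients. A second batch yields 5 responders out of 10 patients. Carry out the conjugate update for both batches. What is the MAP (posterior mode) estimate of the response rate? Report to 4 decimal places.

The Beta prior is conjugate to a Binomial/Bernoulli likelihood; the update adds successes to α and failures to β.
After batch 1: Beta(6.0+5, 3.5+13) = Beta(11.0, 16.5).
After batch 2: Beta(11.0+5, 16.5+5) = Beta(16.0, 21.5).
Mode of Beta(a,b) for a,b>1 is (a−1)/(a+b−2) = 15.0/35.5 = 0.4225.

0.4225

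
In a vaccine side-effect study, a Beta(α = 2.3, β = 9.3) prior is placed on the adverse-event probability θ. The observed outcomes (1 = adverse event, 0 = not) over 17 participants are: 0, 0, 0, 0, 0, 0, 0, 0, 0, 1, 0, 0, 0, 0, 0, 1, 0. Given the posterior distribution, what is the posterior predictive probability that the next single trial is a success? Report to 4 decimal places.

0.1503

The Beta prior is conjugate to a Binomial/Bernoulli likelihood; the update adds successes to α and failures to β.
Posterior: Beta(α+k, β+n−k) = Beta(2.3+2, 9.3+15) = Beta(4.3, 24.3).
For a single future Bernoulli trial, P(success | data) = α/(α+β) = 0.1503.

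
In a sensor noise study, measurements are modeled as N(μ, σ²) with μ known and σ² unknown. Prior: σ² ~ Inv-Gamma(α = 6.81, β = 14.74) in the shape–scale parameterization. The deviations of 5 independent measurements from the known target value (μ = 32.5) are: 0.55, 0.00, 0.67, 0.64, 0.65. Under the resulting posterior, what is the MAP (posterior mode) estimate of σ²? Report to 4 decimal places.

1.5065

With known mean μ and an Inverse-Gamma(α, β) prior on σ², the Normal likelihood is conjugate: posterior is Inv-Gamma(α + n/2, β + Σ(xᵢ−μ)²/2).
Σ(xᵢ−μ)² = (0.55)² + (0.00)² + (0.67)² + (0.64)² + (0.65)² = 1.5835.
Posterior: Inv-Gamma(6.81 + 5/2, 14.74 + 1.5835/2) = Inv-Gamma(9.31, 15.53175).
Mode = β/(α+1) = 15.53175/10.31 = 1.5065.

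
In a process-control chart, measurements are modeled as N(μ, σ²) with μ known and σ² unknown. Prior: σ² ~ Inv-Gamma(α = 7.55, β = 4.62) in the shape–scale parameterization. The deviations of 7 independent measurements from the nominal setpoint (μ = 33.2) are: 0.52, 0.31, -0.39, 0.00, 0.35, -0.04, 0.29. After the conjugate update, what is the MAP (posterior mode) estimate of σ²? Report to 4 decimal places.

0.4136

With known mean μ and an Inverse-Gamma(α, β) prior on σ², the Normal likelihood is conjugate: posterior is Inv-Gamma(α + n/2, β + Σ(xᵢ−μ)²/2).
Σ(xᵢ−μ)² = (0.52)² + (0.31)² + (-0.39)² + (0.00)² + (0.35)² + (-0.04)² + (0.29)² = 0.7268.
Posterior: Inv-Gamma(7.55 + 7/2, 4.62 + 0.7268/2) = Inv-Gamma(11.05, 4.98340).
Mode = β/(α+1) = 4.98340/12.05 = 0.4136.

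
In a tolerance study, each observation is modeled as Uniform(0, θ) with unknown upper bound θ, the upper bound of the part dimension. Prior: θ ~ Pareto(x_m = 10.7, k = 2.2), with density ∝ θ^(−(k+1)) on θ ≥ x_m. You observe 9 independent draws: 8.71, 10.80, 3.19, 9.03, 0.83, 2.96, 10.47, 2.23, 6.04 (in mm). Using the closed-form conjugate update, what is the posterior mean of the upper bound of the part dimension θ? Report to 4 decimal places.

A Pareto(scale x_m, shape k) prior on the upper bound θ of Uniform(0, θ) is conjugate: posterior is Pareto(max(x_m, max xᵢ), k + n).
Sample maximum = 10.80; prior scale x_m = 10.7 → posterior scale = max = 10.80.
Posterior shape = 2.2 + 9 = 11.2.
E[θ|data] = k·x_m/(k−1) = 11.2·10.80/10.2 = 11.8588.

11.8588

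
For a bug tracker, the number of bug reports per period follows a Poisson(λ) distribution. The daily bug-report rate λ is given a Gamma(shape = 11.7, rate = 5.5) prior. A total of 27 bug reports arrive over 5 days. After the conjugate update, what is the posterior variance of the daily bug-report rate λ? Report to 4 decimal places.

0.3510

With a Gamma(shape α, rate β) prior, the Poisson likelihood is conjugate: the posterior is Gamma(α + ΣXᵢ, β + n).
Posterior: Gamma(α+S, β+n) = Gamma(11.7+27, 5.5+5) = Gamma(38.7, 10.5).
Var = α/β² = 38.7/10.5² = 0.3510.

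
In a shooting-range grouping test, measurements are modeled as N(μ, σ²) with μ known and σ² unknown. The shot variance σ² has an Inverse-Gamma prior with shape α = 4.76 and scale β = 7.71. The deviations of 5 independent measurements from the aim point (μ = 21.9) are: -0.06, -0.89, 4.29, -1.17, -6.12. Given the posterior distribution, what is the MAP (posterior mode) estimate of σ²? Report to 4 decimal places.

4.4457

With known mean μ and an Inverse-Gamma(α, β) prior on σ², the Normal likelihood is conjugate: posterior is Inv-Gamma(α + n/2, β + Σ(xᵢ−μ)²/2).
Σ(xᵢ−μ)² = (-0.06)² + (-0.89)² + (4.29)² + (-1.17)² + (-6.12)² = 58.0231.
Posterior: Inv-Gamma(4.76 + 5/2, 7.71 + 58.0231/2) = Inv-Gamma(7.26, 36.72155).
Mode = β/(α+1) = 36.72155/8.26 = 4.4457.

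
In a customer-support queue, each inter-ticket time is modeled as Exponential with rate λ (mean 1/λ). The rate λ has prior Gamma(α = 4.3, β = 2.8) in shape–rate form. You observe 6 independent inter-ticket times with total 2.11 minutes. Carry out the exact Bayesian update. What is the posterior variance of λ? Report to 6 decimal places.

0.427242

With a Gamma(shape α, rate β) prior on the exponential rate λ, the posterior after n observations with total T = Σxᵢ is Gamma(α+n, β+T).
Posterior: Gamma(4.3+6, 2.8+2.11) = Gamma(10.3, 4.91).
Var = α/β² = 0.427242.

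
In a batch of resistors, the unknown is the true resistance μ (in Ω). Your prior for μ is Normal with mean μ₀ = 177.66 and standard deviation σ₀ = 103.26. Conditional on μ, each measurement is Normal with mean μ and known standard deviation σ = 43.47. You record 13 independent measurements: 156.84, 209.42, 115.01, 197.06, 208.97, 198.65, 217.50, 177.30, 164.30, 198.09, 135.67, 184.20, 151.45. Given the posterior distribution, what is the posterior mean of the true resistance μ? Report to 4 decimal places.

For Normal data with known variance σ², a Normal(μ₀, σ₀²) prior on μ is conjugate. Posterior precision = 1/σ₀² + n/σ²; posterior mean is the precision-weighted average of μ₀ and x̄.
Σxᵢ = 156.84 + 209.42 + 115.01 + 197.06 + 208.97 + 198.65 + 217.50 + 177.30 + 164.30 + 198.09 + 135.67 + 184.20 + 151.45 = 2314.46, so n·x̄ = 2314.46.
σ₀² = 103.26² = 10662.6276, σ² = 43.47² = 1889.6409; σ² + n·σ₀² = 1889.6409 + 13·10662.6276 = 140503.7997.
Posterior mean = (μ₀/σ₀² + n·x̄/σ²)/(1/σ₀² + n/σ²) = (σ²·μ₀ + σ₀²·n·x̄)/(σ² + n·σ₀²) = (1889.6409·177.66 + 10662.6276·2314.46)/140503.7997 = 25013938.67739/140503.7997 = 178.0303.

178.0303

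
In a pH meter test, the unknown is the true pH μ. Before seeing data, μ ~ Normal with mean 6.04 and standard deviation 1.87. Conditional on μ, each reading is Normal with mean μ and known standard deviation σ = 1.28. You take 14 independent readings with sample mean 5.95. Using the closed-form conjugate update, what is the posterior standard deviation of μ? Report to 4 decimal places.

For Normal data with known variance σ², a Normal(μ₀, σ₀²) prior on μ is conjugate. Posterior precision = 1/σ₀² + n/σ²; posterior mean is the precision-weighted average of μ₀ and x̄.
σ₀² = 1.87² = 3.4969, σ² = 1.28² = 1.6384; σ² + n·σ₀² = 1.6384 + 14·3.4969 = 50.595.
Posterior precision = 1/σ₀² + n/σ² = 1/3.4969 + 14/1.6384 = (σ² + n·σ₀²)/(σ₀²σ²) = 50.595/(3.4969·1.6384); posterior variance σₙ² = σ₀²σ²/(σ² + n·σ₀²) = 3.4969·1.6384/50.595 = 0.113239.
Posterior SD = √σₙ² = √(3.4969·1.6384/50.595) = 0.3365.

0.3365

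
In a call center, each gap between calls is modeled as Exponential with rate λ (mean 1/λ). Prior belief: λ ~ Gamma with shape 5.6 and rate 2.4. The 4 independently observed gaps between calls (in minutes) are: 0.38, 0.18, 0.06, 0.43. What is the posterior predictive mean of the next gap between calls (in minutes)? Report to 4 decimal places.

0.4012

With a Gamma(shape α, rate β) prior on the exponential rate λ, the posterior after n observations with total T = Σxᵢ is Gamma(α+n, β+T).
Sum of observations T = 1.05 minutes; n = 4.
Posterior: Gamma(5.6+4, 2.4+1.05) = Gamma(9.6, 3.45).
The predictive distribution for the next observation is Lomax; its mean is β/(α−1) = 3.45/8.6 = 0.4012.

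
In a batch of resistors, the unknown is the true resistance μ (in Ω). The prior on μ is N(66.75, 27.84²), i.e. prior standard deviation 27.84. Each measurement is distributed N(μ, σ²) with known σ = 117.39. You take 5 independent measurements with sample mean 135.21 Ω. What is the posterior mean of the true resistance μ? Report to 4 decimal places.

81.7766

For Normal data with known variance σ², a Normal(μ₀, σ₀²) prior on μ is conjugate. Posterior precision = 1/σ₀² + n/σ²; posterior mean is the precision-weighted average of μ₀ and x̄.
n·x̄ = 5·135.21 = 676.05.
σ₀² = 27.84² = 775.0656, σ² = 117.39² = 13780.4121; σ² + n·σ₀² = 13780.4121 + 5·775.0656 = 17655.7401.
Posterior mean = (μ₀/σ₀² + n·x̄/σ²)/(1/σ₀² + n/σ²) = (σ²·μ₀ + σ₀²·n·x̄)/(σ² + n·σ₀²) = (13780.4121·66.75 + 775.0656·676.05)/17655.7401 = 1443825.606555/17655.7401 = 81.7766.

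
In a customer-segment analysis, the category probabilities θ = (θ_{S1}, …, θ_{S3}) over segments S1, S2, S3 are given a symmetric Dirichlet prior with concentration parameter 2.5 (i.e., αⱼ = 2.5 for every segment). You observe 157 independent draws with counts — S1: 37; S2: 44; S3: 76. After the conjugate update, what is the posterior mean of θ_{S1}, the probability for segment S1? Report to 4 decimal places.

0.2401

The Dirichlet prior is conjugate to the Multinomial likelihood: each posterior αⱼ = prior αⱼ + observed count nⱼ.
Posterior concentration: (39.5, 46.5, 78.5), total = 164.5.
E[θ_{S1}|data] = α_{S1}/Σα = 39.5/164.5 = 0.2401.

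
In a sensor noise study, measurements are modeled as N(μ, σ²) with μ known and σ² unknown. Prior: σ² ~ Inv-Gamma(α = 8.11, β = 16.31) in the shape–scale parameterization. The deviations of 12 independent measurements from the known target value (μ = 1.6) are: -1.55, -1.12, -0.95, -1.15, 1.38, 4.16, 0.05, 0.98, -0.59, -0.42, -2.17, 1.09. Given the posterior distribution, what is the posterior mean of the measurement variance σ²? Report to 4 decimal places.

2.4827

With known mean μ and an Inverse-Gamma(α, β) prior on σ², the Normal likelihood is conjugate: posterior is Inv-Gamma(α + n/2, β + Σ(xᵢ−μ)²/2).
Σ(xᵢ−μ)² = (-1.55)² + (-1.12)² + (-0.95)² + (-1.15)² + (1.38)² + (4.16)² + (0.05)² + (0.98)² + (-0.59)² + (-0.42)² + (-2.17)² + (1.09)² = 32.4763.
Posterior: Inv-Gamma(8.11 + 12/2, 16.31 + 32.4763/2) = Inv-Gamma(14.11, 32.54815).
E[σ²|data] = β/(α−1) = 32.54815/13.11 = 2.4827.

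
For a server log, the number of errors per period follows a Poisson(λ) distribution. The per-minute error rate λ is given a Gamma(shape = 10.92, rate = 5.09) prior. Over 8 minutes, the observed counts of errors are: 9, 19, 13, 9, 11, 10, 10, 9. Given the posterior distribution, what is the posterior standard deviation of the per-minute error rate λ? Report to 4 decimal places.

With a Gamma(shape α, rate β) prior, the Poisson likelihood is conjugate: the posterior is Gamma(α + ΣXᵢ, β + n).
Sum of counts S = 90 over n = 8 minutes.
Posterior: Gamma(α+S, β+n) = Gamma(10.92+90, 5.09+8) = Gamma(100.92, 13.09).
SD = √α/β = √100.92/13.09 = 0.7674.

0.7674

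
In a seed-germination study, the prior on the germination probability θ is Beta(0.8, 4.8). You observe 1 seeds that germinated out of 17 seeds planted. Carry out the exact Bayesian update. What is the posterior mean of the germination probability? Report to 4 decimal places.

0.0796

The Beta prior is conjugate to a Binomial/Bernoulli likelihood; the update adds successes to α and failures to β.
Posterior: Beta(α+k, β+n−k) = Beta(0.8+1, 4.8+16) = Beta(1.8, 20.8).
Posterior mean = α/(α+β) = 1.8/22.6 = 0.0796.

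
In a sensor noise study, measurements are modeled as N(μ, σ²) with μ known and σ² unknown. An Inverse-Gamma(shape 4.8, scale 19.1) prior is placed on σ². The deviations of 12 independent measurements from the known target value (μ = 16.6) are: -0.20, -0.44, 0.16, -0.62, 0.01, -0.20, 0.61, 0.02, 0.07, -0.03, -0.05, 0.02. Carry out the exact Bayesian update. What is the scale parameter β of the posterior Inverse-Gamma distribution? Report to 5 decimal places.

19.63245

With known mean μ and an Inverse-Gamma(α, β) prior on σ², the Normal likelihood is conjugate: posterior is Inv-Gamma(α + n/2, β + Σ(xᵢ−μ)²/2).
Σ(xᵢ−μ)² = (-0.20)² + (-0.44)² + (0.16)² + (-0.62)² + (0.01)² + (-0.20)² + (0.61)² + (0.02)² + (0.07)² + (-0.03)² + (-0.05)² + (0.02)² = 1.0649.
Posterior: Inv-Gamma(4.8 + 12/2, 19.1 + 1.0649/2) = Inv-Gamma(10.80, 19.63245).
Posterior β = 19.63245.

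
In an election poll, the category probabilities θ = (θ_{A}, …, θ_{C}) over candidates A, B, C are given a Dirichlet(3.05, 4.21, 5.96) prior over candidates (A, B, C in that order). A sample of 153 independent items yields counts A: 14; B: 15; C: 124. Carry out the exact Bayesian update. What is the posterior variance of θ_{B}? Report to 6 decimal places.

The Dirichlet prior is conjugate to the Multinomial likelihood: each posterior αⱼ = prior αⱼ + observed count nⱼ.
Posterior concentration: (17.05, 19.21, 129.96), total = 166.22.
Var[θ_j] = α_j(Σα−α_j)/((Σα)²(Σα+1)) = 19.21·147.01/(166.22²·167.22) = 0.000611.

0.000611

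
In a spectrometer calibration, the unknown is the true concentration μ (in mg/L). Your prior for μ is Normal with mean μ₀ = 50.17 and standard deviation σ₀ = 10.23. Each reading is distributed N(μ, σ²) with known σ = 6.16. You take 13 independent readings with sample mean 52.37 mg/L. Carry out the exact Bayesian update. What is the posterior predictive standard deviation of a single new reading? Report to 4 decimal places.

6.3863

For Normal data with known variance σ², a Normal(μ₀, σ₀²) prior on μ is conjugate. Posterior precision = 1/σ₀² + n/σ²; posterior mean is the precision-weighted average of μ₀ and x̄.
σ₀² = 10.23² = 104.6529, σ² = 6.16² = 37.9456; σ² + n·σ₀² = 37.9456 + 13·104.6529 = 1398.4333.
Posterior precision = 1/σ₀² + n/σ² = 1/104.6529 + 13/37.9456 = (σ² + n·σ₀²)/(σ₀²σ²) = 1398.4333/(104.6529·37.9456); posterior variance σₙ² = σ₀²σ²/(σ² + n·σ₀²) = 104.6529·37.9456/1398.4333 = 2.839690.
Predictive variance for one new observation = σₙ² + σ² = 104.6529·37.9456/1398.4333 + 37.9456 = σ²·(σ₀² + 1398.4333)/1398.4333 = 37.9456·1503.0862/1398.4333 = 40.785290; SD = √(37.9456·1503.0862/1398.4333) = 6.3863.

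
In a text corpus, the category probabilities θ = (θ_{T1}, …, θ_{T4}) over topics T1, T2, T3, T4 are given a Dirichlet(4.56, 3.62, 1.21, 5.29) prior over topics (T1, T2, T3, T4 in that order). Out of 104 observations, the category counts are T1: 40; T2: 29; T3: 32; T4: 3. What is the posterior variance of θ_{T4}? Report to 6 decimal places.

The Dirichlet prior is conjugate to the Multinomial likelihood: each posterior αⱼ = prior αⱼ + observed count nⱼ.
Posterior concentration: (44.56, 32.62, 33.21, 8.29), total = 118.68.
Var[θ_j] = α_j(Σα−α_j)/((Σα)²(Σα+1)) = 8.29·110.39/(118.68²·119.68) = 0.000543.

0.000543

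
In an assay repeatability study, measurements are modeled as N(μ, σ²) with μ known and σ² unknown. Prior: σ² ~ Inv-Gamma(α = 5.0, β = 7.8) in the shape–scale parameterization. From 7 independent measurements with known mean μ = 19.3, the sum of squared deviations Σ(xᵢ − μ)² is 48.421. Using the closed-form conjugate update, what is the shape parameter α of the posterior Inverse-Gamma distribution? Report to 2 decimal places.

8.50

With known mean μ and an Inverse-Gamma(α, β) prior on σ², the Normal likelihood is conjugate: posterior is Inv-Gamma(α + n/2, β + Σ(xᵢ−μ)²/2).
Posterior: Inv-Gamma(5.0 + 7/2, 7.8 + 48.421/2) = Inv-Gamma(8.50, 32.0105).
Posterior α = 8.50.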